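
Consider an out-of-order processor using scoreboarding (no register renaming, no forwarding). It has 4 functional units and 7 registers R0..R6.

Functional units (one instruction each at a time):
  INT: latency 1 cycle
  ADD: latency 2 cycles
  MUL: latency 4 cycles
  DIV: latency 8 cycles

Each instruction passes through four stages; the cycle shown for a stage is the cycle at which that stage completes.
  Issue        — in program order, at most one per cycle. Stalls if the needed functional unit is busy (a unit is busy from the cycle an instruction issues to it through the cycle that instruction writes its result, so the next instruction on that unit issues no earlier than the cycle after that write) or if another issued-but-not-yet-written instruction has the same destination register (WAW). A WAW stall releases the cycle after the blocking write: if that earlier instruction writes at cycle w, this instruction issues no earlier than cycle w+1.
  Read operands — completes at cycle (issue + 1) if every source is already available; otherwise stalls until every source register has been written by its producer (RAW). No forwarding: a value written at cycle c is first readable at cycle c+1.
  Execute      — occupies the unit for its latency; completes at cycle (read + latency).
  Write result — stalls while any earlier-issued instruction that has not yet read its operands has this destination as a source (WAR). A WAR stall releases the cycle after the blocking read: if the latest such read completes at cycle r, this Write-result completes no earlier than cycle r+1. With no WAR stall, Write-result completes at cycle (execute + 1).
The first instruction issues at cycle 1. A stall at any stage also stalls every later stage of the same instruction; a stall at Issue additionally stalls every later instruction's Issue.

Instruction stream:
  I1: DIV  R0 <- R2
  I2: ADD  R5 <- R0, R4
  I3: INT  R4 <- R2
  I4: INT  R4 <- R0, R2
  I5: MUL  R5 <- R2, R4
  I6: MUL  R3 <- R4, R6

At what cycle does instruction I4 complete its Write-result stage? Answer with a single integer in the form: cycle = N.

cycle = 17

  I1 | 1 | 2 | 10 | 11
  I2 | 2 | 12 | 14 | 15   RAW R0: wait I1 write@11
  I3 | 3 | 4 | 5 | 13   WAR R4: wait I2 read@12
  I4 | 14 | 15 | 16 | 17   struct: INT busy until I3 writes@13
  I5 | 16 | 18 | 22 | 23   WAW R5: wait I2 write@15 · RAW R4: wait I4 write@17
  I6 | 24 | 25 | 29 | 30   struct: MUL busy until I5 writes@23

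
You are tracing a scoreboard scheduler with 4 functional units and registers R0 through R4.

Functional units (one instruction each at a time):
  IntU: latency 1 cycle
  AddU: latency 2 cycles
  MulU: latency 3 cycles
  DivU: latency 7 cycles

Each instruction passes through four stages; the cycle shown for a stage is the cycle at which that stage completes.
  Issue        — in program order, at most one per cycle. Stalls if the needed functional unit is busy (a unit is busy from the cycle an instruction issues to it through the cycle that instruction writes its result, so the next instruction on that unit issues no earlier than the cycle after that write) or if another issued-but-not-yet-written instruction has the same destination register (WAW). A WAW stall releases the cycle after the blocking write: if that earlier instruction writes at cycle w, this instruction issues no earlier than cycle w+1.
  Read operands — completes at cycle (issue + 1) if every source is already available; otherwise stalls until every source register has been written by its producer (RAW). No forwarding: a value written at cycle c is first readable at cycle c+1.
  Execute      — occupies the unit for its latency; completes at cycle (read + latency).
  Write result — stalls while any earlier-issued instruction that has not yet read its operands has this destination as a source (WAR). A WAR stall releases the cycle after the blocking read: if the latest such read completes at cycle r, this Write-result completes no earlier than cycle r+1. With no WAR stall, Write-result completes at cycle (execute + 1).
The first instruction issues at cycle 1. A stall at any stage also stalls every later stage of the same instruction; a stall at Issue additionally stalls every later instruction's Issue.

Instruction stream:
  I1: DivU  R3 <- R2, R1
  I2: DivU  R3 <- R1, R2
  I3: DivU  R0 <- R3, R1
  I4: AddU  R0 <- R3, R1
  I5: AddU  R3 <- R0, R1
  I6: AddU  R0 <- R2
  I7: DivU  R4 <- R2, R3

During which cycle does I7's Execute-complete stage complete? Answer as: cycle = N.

t=1  I1→DivU
t=2  I1 RO
t=9  I1 EX
t=10  I1 WR R3
t=11  I2→DivU
t=12  I2 RO
t=19  I2 EX
t=20  I2 WR R3
t=21  I3→DivU
t=22  I3 RO
t=29  I3 EX
t=30  I3 WR R0
t=31  I4→AddU
t=32  I4 RO
t=34  I4 EX
t=35  I4 WR R0
t=36  I5→AddU
t=37  I5 RO
t=39  I5 EX
t=40  I5 WR R3
t=41  I6→AddU
t=42  I6 RO; I7→DivU
t=43  I7 RO
t=44  I6 EX
t=45  I6 WR R0
t=50  I7 EX
t=51  I7 WR R4

cycle = 50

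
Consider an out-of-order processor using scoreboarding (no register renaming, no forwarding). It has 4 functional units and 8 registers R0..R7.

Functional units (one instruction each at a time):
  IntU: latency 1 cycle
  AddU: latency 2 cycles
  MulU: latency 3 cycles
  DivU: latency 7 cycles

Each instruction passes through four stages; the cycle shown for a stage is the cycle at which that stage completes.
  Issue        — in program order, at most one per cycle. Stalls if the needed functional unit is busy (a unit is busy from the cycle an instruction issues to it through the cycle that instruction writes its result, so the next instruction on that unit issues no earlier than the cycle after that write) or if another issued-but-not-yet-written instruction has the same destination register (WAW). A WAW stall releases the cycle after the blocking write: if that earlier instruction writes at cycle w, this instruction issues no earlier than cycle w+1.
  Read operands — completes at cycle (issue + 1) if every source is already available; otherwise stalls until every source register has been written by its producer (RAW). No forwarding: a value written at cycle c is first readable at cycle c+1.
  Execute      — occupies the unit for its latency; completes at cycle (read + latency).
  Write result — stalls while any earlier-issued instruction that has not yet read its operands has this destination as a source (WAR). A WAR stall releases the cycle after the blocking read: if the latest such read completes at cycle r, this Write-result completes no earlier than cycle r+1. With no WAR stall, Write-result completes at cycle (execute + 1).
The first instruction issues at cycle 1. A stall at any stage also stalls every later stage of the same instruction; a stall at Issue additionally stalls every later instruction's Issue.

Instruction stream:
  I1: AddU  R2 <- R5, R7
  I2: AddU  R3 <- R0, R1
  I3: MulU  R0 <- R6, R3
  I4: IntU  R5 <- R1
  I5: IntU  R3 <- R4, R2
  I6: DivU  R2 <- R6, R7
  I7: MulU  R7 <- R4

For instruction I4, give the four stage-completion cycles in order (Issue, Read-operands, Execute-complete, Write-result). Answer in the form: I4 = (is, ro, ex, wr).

I4 = (8, 9, 10, 11)

  I1 | 1 | 2 | 4 | 5
  I2 | 6 | 7 | 9 | 10   struct: AddU busy until I1 writes@5
  I3 | 7 | 11 | 14 | 15   RAW R3: wait I2 write@10
  I4 | 8 | 9 | 10 | 11
  I5 | 12 | 13 | 14 | 15   struct: IntU busy until I4 writes@11
  I6 | 13 | 14 | 21 | 22
  I7 | 16 | 17 | 20 | 21   struct: MulU busy until I3 writes@15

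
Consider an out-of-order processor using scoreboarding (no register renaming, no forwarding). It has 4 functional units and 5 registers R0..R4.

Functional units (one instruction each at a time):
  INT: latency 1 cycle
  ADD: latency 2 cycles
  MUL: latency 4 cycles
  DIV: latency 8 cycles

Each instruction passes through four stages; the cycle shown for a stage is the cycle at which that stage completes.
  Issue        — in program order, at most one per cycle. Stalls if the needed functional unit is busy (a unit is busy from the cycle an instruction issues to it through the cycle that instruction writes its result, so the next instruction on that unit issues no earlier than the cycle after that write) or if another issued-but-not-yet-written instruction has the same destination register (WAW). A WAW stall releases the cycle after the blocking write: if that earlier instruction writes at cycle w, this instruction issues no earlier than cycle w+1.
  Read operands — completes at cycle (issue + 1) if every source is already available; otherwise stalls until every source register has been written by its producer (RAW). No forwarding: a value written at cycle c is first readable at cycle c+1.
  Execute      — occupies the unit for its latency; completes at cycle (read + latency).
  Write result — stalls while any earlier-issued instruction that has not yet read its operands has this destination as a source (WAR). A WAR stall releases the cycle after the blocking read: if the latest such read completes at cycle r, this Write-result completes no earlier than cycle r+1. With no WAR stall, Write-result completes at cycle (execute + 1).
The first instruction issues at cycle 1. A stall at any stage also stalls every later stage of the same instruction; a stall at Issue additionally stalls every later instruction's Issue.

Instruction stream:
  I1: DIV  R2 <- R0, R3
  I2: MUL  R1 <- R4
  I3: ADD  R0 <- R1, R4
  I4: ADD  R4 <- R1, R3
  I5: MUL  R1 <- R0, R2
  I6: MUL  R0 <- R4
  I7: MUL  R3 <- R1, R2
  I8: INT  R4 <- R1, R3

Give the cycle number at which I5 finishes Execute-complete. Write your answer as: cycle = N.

I1: IS=1 RO=2 EX=10 WR=11
I2: IS=2 RO=3 EX=7 WR=8
I3: IS=3 RO=9 EX=11 WR=12  [RAW R1: wait I2 write@8]
I4: IS=13 RO=14 EX=16 WR=17  [struct: ADD busy until I3 writes@12]
I5: IS=14 RO=15 EX=19 WR=20
I6: IS=21 RO=22 EX=26 WR=27  [struct: MUL busy until I5 writes@20]
I7: IS=28 RO=29 EX=33 WR=34  [struct: MUL busy until I6 writes@27]
I8: IS=29 RO=35 EX=36 WR=37  [RAW R3: wait I7 write@34]

cycle = 19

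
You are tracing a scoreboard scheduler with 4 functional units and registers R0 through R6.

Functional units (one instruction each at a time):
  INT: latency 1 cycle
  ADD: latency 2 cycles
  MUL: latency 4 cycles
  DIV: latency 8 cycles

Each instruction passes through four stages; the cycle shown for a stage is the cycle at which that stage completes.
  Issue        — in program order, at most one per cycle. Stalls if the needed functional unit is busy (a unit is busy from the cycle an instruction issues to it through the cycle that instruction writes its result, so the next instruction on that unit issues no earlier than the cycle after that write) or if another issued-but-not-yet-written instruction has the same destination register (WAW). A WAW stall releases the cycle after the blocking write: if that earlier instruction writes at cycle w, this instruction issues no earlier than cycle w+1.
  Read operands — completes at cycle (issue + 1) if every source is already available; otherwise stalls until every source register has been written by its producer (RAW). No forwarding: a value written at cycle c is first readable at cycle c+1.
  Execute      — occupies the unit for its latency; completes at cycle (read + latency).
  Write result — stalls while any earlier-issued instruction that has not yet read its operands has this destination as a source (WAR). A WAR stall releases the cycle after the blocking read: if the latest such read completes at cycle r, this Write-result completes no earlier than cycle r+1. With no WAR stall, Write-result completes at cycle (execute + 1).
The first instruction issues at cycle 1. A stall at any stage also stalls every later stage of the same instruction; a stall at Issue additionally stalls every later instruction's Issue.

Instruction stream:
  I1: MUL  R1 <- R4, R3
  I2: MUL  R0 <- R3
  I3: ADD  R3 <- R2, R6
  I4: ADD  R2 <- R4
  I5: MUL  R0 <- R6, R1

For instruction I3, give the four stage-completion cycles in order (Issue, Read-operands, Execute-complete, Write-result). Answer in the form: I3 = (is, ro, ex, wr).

I3 = (9, 10, 12, 13)

I1 -> (1, 2, 6, 7)
I2 -> (8, 9, 13, 14)  // struct: MUL busy until I1 writes@7
I3 -> (9, 10, 12, 13)
I4 -> (14, 15, 17, 18)  // struct: ADD busy until I3 writes@13
I5 -> (15, 16, 20, 21)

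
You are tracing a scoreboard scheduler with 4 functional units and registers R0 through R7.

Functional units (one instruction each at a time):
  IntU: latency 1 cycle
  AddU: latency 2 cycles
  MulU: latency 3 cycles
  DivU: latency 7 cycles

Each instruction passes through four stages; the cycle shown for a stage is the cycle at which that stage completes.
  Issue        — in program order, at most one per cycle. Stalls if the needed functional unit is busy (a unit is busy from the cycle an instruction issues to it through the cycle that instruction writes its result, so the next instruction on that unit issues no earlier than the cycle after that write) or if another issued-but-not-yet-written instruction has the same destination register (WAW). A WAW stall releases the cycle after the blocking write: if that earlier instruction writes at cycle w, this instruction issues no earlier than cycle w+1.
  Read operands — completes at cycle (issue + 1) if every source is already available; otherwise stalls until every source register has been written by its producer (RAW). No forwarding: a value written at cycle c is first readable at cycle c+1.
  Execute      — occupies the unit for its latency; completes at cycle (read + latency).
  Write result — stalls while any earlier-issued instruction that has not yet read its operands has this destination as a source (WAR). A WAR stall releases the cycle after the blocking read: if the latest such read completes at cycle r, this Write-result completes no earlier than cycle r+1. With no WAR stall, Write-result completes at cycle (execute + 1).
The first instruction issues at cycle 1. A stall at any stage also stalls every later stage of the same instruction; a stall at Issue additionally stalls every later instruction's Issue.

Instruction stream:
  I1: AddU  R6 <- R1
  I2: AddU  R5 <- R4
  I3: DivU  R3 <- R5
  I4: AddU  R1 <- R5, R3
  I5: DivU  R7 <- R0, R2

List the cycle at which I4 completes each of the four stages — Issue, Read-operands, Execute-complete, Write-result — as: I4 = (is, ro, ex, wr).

[1] I1 dispatched to AddU
[2] I1 operands ready
[4] I1 complete
[5] R6←I1
[6] I2 dispatched to AddU
[7] I2 operands ready | I3 dispatched to DivU
[9] I2 complete
[10] R5←I2
[11] I3 operands ready | I4 dispatched to AddU
[18] I3 complete
[19] R3←I3
[20] I4 operands ready | I5 dispatched to DivU
[21] I5 operands ready
[22] I4 complete
[23] R1←I4
[28] I5 complete
[29] R7←I5

I4 = (11, 20, 22, 23)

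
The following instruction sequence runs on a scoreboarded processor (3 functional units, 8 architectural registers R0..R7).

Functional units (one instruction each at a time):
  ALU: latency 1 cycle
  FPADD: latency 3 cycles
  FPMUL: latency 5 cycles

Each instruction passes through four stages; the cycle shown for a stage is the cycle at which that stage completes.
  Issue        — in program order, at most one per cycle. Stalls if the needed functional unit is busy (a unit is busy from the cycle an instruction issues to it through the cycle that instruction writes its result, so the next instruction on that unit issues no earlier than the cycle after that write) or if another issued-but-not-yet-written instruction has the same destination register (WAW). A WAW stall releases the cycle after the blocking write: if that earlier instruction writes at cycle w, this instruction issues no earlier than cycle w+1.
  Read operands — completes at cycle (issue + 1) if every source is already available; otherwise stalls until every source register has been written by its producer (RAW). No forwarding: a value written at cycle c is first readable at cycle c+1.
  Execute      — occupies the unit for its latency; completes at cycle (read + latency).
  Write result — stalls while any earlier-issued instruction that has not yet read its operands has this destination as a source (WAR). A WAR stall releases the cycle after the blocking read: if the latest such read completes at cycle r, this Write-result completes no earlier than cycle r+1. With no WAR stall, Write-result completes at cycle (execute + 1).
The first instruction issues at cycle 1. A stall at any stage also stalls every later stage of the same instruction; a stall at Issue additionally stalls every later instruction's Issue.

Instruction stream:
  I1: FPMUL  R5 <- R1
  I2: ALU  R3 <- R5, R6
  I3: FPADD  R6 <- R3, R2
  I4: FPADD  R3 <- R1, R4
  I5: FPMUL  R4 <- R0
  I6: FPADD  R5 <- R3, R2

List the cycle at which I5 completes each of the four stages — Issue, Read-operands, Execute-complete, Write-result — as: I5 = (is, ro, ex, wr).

I5 = (18, 19, 24, 25)

[1] I1 dispatched to FPMUL
[2] I1 operands ready, I2 dispatched to ALU
[3] I3 dispatched to FPADD
[7] I1 complete
[8] R5←I1
[9] I2 operands ready
[10] I2 complete
[11] R3←I2
[12] I3 operands ready
[15] I3 complete
[16] R6←I3
[17] I4 dispatched to FPADD
[18] I4 operands ready, I5 dispatched to FPMUL
[19] I5 operands ready
[21] I4 complete
[22] R3←I4
[23] I6 dispatched to FPADD
[24] I5 complete, I6 operands ready
[25] R4←I5
[27] I6 complete
[28] R5←I6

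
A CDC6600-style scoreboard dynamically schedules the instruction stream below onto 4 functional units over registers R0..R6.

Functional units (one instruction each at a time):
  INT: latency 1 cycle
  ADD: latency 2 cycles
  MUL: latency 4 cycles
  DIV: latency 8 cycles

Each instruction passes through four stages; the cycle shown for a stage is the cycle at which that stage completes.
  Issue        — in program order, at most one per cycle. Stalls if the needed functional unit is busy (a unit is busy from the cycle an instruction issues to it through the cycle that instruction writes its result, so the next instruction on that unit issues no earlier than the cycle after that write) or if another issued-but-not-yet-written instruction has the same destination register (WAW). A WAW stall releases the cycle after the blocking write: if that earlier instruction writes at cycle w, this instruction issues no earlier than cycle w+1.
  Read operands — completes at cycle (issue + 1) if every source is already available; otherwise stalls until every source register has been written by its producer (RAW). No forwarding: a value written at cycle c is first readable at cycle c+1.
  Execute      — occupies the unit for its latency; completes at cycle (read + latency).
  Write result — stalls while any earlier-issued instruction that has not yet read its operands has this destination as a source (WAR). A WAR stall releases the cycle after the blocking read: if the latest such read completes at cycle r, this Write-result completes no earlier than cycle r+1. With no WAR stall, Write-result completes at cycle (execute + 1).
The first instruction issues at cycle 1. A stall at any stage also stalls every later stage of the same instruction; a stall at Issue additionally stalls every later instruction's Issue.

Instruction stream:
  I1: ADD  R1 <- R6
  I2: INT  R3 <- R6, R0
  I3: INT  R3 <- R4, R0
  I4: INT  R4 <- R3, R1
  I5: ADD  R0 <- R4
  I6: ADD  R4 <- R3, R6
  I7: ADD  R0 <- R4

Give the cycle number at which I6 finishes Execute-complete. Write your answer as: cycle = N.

  I1 | 1 | 2 | 4 | 5
  I2 | 2 | 3 | 4 | 5
  I3 | 6 | 7 | 8 | 9   struct: INT busy until I2 writes@5
  I4 | 10 | 11 | 12 | 13   struct: INT busy until I3 writes@9
  I5 | 11 | 14 | 16 | 17   RAW R4: wait I4 write@13
  I6 | 18 | 19 | 21 | 22   struct: ADD busy until I5 writes@17
  I7 | 23 | 24 | 26 | 27   struct: ADD busy until I6 writes@22

cycle = 21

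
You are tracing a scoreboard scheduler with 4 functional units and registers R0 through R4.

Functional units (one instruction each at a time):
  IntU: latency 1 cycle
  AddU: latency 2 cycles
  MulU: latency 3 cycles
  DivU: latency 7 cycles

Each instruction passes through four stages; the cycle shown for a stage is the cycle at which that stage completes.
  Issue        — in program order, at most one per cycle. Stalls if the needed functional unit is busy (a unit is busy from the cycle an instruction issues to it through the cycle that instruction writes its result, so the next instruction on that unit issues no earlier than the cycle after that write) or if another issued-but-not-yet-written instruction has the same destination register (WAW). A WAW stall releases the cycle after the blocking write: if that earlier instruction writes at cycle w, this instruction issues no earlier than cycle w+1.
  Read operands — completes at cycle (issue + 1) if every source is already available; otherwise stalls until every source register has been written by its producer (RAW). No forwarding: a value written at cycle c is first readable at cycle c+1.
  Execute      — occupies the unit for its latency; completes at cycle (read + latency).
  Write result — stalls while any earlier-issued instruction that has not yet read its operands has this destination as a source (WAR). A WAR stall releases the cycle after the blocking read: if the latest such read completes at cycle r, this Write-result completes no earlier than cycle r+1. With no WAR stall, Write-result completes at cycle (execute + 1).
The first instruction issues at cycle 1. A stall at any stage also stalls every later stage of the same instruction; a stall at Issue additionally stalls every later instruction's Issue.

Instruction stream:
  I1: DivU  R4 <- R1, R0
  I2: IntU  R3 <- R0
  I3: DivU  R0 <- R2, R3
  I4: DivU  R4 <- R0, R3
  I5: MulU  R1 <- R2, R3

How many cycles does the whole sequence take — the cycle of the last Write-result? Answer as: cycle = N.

[I1] 1/2/9/10
[I2] 2/3/4/5
[I3] 11/12/19/20  (struct: DivU busy until I1 writes@10)
[I4] 21/22/29/30  (struct: DivU busy until I3 writes@20)
[I5] 22/23/26/27

cycle = 30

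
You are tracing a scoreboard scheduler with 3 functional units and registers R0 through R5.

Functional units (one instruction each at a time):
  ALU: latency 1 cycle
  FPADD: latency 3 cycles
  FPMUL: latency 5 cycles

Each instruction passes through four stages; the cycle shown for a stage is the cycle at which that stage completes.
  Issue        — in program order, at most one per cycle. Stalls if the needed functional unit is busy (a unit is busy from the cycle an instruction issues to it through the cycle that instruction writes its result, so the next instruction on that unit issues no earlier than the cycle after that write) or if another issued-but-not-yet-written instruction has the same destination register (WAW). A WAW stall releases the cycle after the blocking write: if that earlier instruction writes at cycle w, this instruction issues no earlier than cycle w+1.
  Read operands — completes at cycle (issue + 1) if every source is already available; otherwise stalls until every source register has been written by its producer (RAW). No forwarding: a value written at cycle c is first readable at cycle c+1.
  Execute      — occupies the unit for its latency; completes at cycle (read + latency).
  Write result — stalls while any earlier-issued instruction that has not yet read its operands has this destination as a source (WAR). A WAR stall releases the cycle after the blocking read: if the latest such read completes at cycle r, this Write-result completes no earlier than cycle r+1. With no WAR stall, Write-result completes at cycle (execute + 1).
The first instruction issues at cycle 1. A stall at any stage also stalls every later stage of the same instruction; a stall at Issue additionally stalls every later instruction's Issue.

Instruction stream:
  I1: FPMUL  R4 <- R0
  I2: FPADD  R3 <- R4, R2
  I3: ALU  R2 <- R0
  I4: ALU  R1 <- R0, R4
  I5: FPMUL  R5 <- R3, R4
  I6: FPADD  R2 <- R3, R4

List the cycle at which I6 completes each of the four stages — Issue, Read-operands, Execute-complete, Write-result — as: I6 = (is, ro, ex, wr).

I6 = (14, 15, 18, 19)

1) issue 1, read 2, done 7, write 8
2) issue 2, read 9, done 12, write 13  <RAW R4: wait I1 write@8>
3) issue 3, read 4, done 5, write 10  <WAR R2: wait I2 read@9>
4) issue 11, read 12, done 13, write 14  <struct: ALU busy until I3 writes@10>
5) issue 12, read 14, done 19, write 20  <RAW R3: wait I2 write@13>
6) issue 14, read 15, done 18, write 19  <struct: FPADD busy until I2 writes@13>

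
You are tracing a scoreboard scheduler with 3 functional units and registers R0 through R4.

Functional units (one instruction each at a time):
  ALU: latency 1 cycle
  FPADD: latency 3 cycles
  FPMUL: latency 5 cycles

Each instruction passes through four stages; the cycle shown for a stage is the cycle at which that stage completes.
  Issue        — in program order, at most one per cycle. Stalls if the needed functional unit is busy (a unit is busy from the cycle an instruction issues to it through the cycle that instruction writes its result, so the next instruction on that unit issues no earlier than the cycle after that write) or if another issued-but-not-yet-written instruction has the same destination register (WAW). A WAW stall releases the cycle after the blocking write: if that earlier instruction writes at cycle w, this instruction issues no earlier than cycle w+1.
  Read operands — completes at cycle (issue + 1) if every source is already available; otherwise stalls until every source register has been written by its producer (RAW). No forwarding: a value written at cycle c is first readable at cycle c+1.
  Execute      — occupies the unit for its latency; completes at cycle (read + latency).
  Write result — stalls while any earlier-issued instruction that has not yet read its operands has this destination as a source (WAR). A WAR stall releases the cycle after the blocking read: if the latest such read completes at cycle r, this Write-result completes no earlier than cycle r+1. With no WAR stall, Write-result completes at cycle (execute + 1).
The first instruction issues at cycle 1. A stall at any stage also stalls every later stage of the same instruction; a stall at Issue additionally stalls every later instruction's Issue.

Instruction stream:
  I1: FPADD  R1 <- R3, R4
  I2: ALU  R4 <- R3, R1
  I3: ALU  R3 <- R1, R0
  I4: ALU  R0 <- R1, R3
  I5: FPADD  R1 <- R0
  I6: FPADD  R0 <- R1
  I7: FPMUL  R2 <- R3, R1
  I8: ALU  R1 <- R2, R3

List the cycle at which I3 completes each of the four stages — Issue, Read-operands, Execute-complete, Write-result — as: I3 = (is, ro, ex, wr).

I3 = (10, 11, 12, 13)

  I1 | 1 | 2 | 5 | 6
  I2 | 2 | 7 | 8 | 9   RAW R1: wait I1 write@6
  I3 | 10 | 11 | 12 | 13   struct: ALU busy until I2 writes@9
  I4 | 14 | 15 | 16 | 17   struct: ALU busy until I3 writes@13
  I5 | 15 | 18 | 21 | 22   RAW R0: wait I4 write@17
  I6 | 23 | 24 | 27 | 28   struct: FPADD busy until I5 writes@22
  I7 | 24 | 25 | 30 | 31
  I8 | 25 | 32 | 33 | 34   RAW R2: wait I7 write@31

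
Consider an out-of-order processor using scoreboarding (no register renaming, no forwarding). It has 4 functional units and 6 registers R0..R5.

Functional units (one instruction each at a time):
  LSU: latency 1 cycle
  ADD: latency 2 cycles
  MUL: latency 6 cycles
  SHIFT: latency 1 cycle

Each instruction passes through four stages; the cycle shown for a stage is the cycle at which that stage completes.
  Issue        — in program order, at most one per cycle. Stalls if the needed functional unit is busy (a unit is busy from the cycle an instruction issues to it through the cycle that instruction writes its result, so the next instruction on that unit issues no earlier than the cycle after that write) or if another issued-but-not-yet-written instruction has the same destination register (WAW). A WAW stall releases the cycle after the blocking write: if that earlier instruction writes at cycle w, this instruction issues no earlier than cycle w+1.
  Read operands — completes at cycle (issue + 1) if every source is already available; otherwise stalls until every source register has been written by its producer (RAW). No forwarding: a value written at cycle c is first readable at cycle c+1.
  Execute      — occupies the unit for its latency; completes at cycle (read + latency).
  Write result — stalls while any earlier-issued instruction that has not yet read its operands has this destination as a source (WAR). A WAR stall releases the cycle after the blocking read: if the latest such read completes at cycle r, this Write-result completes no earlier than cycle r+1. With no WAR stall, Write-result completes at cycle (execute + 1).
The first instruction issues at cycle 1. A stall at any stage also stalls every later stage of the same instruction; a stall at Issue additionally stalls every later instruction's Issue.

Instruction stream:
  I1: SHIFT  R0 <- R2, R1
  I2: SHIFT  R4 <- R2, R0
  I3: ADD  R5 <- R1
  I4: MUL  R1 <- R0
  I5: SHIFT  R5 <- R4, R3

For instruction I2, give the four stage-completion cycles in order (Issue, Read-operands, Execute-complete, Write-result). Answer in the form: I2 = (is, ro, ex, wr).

t=1  issue I1 (SHIFT)
t=2  I1 read-ops
t=3  I1 finished on SHIFT
t=4  I1→R0
t=5  issue I2 (SHIFT)
t=6  I2 read-ops; issue I3 (ADD)
t=7  I2 finished on SHIFT; I3 read-ops; issue I4 (MUL)
t=8  I2→R4; I4 read-ops
t=9  I3 finished on ADD
t=10  I3→R5
t=11  issue I5 (SHIFT)
t=12  I5 read-ops
t=13  I5 finished on SHIFT
t=14  I4 finished on MUL; I5→R5
t=15  I4→R1

I2 = (5, 6, 7, 8)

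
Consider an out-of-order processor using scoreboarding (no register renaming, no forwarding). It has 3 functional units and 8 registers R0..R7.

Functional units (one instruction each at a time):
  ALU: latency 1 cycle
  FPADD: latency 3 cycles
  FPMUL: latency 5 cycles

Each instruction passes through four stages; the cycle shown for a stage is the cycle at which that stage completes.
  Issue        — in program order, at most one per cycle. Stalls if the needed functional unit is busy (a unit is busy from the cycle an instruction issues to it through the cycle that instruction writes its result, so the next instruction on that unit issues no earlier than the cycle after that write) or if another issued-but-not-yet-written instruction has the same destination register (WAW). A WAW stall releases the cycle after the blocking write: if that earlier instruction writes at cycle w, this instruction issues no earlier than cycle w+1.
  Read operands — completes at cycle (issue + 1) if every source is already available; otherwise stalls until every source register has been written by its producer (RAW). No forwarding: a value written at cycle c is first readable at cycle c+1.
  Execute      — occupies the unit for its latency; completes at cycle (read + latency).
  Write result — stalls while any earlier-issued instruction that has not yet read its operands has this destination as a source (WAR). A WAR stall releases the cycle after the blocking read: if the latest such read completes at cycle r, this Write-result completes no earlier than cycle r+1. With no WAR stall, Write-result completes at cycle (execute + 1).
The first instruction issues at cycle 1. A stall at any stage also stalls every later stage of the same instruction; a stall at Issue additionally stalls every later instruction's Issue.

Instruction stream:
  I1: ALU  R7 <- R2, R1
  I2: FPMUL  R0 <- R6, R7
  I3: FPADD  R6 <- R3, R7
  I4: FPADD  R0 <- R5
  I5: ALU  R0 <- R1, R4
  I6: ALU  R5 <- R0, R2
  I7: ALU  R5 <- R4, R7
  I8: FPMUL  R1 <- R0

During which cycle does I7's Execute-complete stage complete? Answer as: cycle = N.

cycle = 28

I1: IS=1 RO=2 EX=3 WR=4
I2: IS=2 RO=5 EX=10 WR=11  [RAW R7: wait I1 write@4]
I3: IS=3 RO=5 EX=8 WR=9  [RAW R7: wait I1 write@4]
I4: IS=12 RO=13 EX=16 WR=17  [WAW R0: wait I2 write@11]
I5: IS=18 RO=19 EX=20 WR=21  [WAW R0: wait I4 write@17]
I6: IS=22 RO=23 EX=24 WR=25  [struct: ALU busy until I5 writes@21]
I7: IS=26 RO=27 EX=28 WR=29  [struct: ALU busy until I6 writes@25]
I8: IS=27 RO=28 EX=33 WR=34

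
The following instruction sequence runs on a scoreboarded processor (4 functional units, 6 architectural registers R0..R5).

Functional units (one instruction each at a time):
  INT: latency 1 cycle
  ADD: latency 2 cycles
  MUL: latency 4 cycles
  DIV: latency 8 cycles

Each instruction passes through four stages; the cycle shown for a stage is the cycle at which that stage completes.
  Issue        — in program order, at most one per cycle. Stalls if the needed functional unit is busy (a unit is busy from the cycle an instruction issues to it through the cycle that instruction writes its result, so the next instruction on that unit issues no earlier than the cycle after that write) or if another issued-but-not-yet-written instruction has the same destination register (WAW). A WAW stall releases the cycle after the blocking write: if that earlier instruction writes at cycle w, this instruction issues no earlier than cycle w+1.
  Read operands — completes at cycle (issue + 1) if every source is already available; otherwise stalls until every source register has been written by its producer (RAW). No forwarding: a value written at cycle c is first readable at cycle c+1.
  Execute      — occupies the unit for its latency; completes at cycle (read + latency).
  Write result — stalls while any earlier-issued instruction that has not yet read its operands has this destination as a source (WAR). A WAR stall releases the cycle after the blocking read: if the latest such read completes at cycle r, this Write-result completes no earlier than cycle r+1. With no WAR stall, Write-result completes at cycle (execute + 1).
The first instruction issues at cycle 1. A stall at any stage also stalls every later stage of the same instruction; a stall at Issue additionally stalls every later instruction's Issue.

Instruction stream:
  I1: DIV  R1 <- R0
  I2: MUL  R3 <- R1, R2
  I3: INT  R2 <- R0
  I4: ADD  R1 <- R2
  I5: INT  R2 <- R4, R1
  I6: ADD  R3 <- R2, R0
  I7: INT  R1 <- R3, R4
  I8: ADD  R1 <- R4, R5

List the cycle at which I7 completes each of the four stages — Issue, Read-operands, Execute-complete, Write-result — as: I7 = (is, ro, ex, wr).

I7 = (21, 25, 26, 27)

[1] I1→DIV
[2] I1 RO · I2→MUL
[3] I3→INT
[4] I3 RO
[5] I3 EX
[10] I1 EX
[11] I1 WR R1
[12] I2 RO · I4→ADD
[13] I3 WR R2
[14] I4 RO · I5→INT
[16] I2 EX · I4 EX
[17] I2 WR R3 · I4 WR R1
[18] I5 RO · I6→ADD
[19] I5 EX
[20] I5 WR R2
[21] I6 RO · I7→INT
[23] I6 EX
[24] I6 WR R3
[25] I7 RO
[26] I7 EX
[27] I7 WR R1
[28] I8→ADD
[29] I8 RO
[31] I8 EX
[32] I8 WR R1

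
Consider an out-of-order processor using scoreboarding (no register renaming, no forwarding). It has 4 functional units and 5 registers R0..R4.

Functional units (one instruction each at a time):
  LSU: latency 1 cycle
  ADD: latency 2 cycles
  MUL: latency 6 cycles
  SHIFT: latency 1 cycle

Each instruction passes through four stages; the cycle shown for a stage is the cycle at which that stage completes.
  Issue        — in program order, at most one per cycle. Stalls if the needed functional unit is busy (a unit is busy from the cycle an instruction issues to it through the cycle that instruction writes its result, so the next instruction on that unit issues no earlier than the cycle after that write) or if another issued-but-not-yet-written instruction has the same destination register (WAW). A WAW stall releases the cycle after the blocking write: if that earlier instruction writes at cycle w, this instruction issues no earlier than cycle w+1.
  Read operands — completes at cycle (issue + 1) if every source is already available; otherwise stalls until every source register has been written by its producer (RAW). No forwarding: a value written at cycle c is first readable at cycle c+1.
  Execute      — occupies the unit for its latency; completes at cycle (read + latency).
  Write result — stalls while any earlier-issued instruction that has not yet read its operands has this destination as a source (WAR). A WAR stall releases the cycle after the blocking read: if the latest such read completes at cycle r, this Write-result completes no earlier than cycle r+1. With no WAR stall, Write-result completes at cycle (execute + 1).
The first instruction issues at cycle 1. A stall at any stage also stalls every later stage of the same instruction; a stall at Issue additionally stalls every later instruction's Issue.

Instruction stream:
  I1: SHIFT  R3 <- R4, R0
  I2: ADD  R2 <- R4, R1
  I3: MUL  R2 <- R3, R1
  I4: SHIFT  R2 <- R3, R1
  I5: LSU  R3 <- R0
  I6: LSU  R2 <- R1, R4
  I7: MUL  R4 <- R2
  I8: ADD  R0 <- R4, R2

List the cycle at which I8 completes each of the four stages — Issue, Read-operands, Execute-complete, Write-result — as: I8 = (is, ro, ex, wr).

c1: issue I1 (SHIFT)
c2: I1 read-ops | issue I2 (ADD)
c3: I1 finished on SHIFT | I2 read-ops
c4: I1→R3
c5: I2 finished on ADD
c6: I2→R2
c7: issue I3 (MUL)
c8: I3 read-ops
c14: I3 finished on MUL
c15: I3→R2
c16: issue I4 (SHIFT)
c17: I4 read-ops | issue I5 (LSU)
c18: I4 finished on SHIFT | I5 read-ops
c19: I4→R2 | I5 finished on LSU
c20: I5→R3
c21: issue I6 (LSU)
c22: I6 read-ops | issue I7 (MUL)
c23: I6 finished on LSU | issue I8 (ADD)
c24: I6→R2
c25: I7 read-ops
c31: I7 finished on MUL
c32: I7→R4
c33: I8 read-ops
c35: I8 finished on ADD
c36: I8→R0

I8 = (23, 33, 35, 36)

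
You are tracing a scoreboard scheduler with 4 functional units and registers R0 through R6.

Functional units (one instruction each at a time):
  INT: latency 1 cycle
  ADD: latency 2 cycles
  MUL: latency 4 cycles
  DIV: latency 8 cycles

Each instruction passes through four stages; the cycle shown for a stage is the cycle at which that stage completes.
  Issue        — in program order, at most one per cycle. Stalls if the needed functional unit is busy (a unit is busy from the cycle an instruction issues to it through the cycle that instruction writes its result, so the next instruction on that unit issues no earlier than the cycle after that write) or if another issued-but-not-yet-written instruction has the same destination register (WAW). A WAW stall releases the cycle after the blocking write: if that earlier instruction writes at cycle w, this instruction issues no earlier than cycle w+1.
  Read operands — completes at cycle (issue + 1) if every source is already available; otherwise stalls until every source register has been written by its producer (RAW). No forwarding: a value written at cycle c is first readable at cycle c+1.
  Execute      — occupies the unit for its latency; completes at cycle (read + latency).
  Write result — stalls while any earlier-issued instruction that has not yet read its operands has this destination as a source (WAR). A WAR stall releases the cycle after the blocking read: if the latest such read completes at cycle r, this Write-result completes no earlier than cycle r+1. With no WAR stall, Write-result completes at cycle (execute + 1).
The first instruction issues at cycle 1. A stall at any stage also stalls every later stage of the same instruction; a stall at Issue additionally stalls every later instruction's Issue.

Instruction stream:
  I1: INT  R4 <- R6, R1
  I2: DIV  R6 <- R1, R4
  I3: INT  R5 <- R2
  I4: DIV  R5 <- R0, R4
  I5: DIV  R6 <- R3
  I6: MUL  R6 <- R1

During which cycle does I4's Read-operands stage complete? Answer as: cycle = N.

I1: IS=1 RO=2 EX=3 WR=4
I2: IS=2 RO=5 EX=13 WR=14  [RAW R4: wait I1 write@4]
I3: IS=5 RO=6 EX=7 WR=8  [struct: INT busy until I1 writes@4]
I4: IS=15 RO=16 EX=24 WR=25  [struct: DIV busy until I2 writes@14]
I5: IS=26 RO=27 EX=35 WR=36  [struct: DIV busy until I4 writes@25]
I6: IS=37 RO=38 EX=42 WR=43  [WAW R6: wait I5 write@36]

cycle = 16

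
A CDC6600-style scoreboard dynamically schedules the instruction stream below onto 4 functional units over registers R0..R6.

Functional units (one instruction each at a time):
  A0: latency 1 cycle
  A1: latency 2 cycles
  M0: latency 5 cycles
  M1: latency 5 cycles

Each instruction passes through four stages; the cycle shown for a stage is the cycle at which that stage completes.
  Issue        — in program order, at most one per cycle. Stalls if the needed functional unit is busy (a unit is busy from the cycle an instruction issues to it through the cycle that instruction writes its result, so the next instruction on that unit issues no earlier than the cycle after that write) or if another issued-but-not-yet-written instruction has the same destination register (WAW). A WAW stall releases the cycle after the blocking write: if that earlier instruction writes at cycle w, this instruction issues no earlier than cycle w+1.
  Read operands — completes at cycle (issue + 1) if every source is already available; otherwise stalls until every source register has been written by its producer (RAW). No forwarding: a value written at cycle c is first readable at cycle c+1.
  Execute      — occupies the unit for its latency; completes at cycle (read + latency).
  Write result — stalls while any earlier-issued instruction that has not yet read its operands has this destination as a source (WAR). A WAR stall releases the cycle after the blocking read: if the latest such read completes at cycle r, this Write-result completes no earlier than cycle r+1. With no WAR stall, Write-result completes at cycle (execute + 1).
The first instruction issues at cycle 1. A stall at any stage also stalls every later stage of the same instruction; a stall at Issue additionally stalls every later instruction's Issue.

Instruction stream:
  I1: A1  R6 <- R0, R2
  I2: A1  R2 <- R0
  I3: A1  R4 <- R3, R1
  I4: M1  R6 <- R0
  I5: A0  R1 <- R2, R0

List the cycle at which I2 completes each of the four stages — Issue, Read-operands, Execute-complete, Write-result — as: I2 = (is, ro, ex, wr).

I2 = (6, 7, 9, 10)

c1: I1 issues→A1
c2: I1 reads
c4: I1 exec-done
c5: I1 writes R6
c6: I2 issues→A1
c7: I2 reads
c9: I2 exec-done
c10: I2 writes R2
c11: I3 issues→A1
c12: I3 reads | I4 issues→M1
c13: I4 reads | I5 issues→A0
c14: I3 exec-done | I5 reads
c15: I3 writes R4 | I5 exec-done
c16: I5 writes R1
c18: I4 exec-done
c19: I4 writes R6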